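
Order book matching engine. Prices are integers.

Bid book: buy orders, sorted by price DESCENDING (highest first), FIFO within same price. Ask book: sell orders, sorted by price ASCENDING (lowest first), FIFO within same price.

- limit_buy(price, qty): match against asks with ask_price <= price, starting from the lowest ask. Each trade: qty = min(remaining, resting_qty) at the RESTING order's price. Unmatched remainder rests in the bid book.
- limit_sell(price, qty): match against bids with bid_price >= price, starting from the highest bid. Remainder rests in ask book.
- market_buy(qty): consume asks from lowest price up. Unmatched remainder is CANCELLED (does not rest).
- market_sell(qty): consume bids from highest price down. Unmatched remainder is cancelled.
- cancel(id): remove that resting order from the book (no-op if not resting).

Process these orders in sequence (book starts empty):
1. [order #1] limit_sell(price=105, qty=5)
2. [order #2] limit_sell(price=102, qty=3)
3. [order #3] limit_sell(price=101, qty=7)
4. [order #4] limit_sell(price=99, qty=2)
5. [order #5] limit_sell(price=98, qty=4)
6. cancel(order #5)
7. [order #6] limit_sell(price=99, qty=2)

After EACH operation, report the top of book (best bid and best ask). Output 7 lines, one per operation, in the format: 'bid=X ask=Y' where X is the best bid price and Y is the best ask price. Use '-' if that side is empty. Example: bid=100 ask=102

Answer: bid=- ask=105
bid=- ask=102
bid=- ask=101
bid=- ask=99
bid=- ask=98
bid=- ask=99
bid=- ask=99

Derivation:
After op 1 [order #1] limit_sell(price=105, qty=5): fills=none; bids=[-] asks=[#1:5@105]
After op 2 [order #2] limit_sell(price=102, qty=3): fills=none; bids=[-] asks=[#2:3@102 #1:5@105]
After op 3 [order #3] limit_sell(price=101, qty=7): fills=none; bids=[-] asks=[#3:7@101 #2:3@102 #1:5@105]
After op 4 [order #4] limit_sell(price=99, qty=2): fills=none; bids=[-] asks=[#4:2@99 #3:7@101 #2:3@102 #1:5@105]
After op 5 [order #5] limit_sell(price=98, qty=4): fills=none; bids=[-] asks=[#5:4@98 #4:2@99 #3:7@101 #2:3@102 #1:5@105]
After op 6 cancel(order #5): fills=none; bids=[-] asks=[#4:2@99 #3:7@101 #2:3@102 #1:5@105]
After op 7 [order #6] limit_sell(price=99, qty=2): fills=none; bids=[-] asks=[#4:2@99 #6:2@99 #3:7@101 #2:3@102 #1:5@105]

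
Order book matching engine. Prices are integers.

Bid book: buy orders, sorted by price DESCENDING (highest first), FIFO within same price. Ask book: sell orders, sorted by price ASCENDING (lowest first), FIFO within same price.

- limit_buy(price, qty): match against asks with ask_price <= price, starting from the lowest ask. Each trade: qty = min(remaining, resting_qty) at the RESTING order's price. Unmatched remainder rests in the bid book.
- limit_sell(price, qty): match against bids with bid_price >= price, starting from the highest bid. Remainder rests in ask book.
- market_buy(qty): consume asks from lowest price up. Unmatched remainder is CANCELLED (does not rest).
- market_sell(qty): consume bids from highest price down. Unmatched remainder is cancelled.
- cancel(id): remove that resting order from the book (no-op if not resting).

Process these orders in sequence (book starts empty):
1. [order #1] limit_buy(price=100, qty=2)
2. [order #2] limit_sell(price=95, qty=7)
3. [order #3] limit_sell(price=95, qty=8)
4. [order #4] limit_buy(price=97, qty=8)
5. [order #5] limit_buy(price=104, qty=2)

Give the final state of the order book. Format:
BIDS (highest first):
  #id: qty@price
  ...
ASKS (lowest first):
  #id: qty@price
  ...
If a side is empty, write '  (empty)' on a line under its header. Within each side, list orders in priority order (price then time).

After op 1 [order #1] limit_buy(price=100, qty=2): fills=none; bids=[#1:2@100] asks=[-]
After op 2 [order #2] limit_sell(price=95, qty=7): fills=#1x#2:2@100; bids=[-] asks=[#2:5@95]
After op 3 [order #3] limit_sell(price=95, qty=8): fills=none; bids=[-] asks=[#2:5@95 #3:8@95]
After op 4 [order #4] limit_buy(price=97, qty=8): fills=#4x#2:5@95 #4x#3:3@95; bids=[-] asks=[#3:5@95]
After op 5 [order #5] limit_buy(price=104, qty=2): fills=#5x#3:2@95; bids=[-] asks=[#3:3@95]

Answer: BIDS (highest first):
  (empty)
ASKS (lowest first):
  #3: 3@95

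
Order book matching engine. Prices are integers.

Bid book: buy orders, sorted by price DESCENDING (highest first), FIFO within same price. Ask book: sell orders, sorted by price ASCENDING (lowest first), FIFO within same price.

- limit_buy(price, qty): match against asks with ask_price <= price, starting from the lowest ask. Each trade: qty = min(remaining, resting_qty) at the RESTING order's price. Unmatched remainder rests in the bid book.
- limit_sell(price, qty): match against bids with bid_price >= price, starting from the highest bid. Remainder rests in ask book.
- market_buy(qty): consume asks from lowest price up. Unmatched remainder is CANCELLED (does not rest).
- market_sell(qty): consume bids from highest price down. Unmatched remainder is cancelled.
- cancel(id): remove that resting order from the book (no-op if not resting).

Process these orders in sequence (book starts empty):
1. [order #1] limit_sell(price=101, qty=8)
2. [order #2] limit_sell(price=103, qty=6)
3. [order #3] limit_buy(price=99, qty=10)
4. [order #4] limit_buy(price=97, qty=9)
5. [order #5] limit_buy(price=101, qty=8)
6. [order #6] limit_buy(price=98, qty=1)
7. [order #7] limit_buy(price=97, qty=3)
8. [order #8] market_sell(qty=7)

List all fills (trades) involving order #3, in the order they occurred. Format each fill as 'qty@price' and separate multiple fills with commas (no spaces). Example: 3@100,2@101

Answer: 7@99

Derivation:
After op 1 [order #1] limit_sell(price=101, qty=8): fills=none; bids=[-] asks=[#1:8@101]
After op 2 [order #2] limit_sell(price=103, qty=6): fills=none; bids=[-] asks=[#1:8@101 #2:6@103]
After op 3 [order #3] limit_buy(price=99, qty=10): fills=none; bids=[#3:10@99] asks=[#1:8@101 #2:6@103]
After op 4 [order #4] limit_buy(price=97, qty=9): fills=none; bids=[#3:10@99 #4:9@97] asks=[#1:8@101 #2:6@103]
After op 5 [order #5] limit_buy(price=101, qty=8): fills=#5x#1:8@101; bids=[#3:10@99 #4:9@97] asks=[#2:6@103]
After op 6 [order #6] limit_buy(price=98, qty=1): fills=none; bids=[#3:10@99 #6:1@98 #4:9@97] asks=[#2:6@103]
After op 7 [order #7] limit_buy(price=97, qty=3): fills=none; bids=[#3:10@99 #6:1@98 #4:9@97 #7:3@97] asks=[#2:6@103]
After op 8 [order #8] market_sell(qty=7): fills=#3x#8:7@99; bids=[#3:3@99 #6:1@98 #4:9@97 #7:3@97] asks=[#2:6@103]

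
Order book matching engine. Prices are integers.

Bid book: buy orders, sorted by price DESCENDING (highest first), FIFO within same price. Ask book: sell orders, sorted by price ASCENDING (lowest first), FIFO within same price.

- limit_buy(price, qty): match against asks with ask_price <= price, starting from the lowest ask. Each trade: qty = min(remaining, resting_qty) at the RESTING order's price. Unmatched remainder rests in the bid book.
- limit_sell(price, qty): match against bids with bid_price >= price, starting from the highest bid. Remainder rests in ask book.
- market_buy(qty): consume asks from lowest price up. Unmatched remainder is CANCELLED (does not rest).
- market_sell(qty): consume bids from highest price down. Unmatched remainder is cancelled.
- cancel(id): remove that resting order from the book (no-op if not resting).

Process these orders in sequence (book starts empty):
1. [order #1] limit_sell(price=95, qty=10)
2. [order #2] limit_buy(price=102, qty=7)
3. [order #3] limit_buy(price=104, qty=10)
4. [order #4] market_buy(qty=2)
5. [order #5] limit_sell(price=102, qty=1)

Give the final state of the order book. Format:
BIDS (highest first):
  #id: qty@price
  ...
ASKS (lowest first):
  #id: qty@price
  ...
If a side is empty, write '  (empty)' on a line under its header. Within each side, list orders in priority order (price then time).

After op 1 [order #1] limit_sell(price=95, qty=10): fills=none; bids=[-] asks=[#1:10@95]
After op 2 [order #2] limit_buy(price=102, qty=7): fills=#2x#1:7@95; bids=[-] asks=[#1:3@95]
After op 3 [order #3] limit_buy(price=104, qty=10): fills=#3x#1:3@95; bids=[#3:7@104] asks=[-]
After op 4 [order #4] market_buy(qty=2): fills=none; bids=[#3:7@104] asks=[-]
After op 5 [order #5] limit_sell(price=102, qty=1): fills=#3x#5:1@104; bids=[#3:6@104] asks=[-]

Answer: BIDS (highest first):
  #3: 6@104
ASKS (lowest first):
  (empty)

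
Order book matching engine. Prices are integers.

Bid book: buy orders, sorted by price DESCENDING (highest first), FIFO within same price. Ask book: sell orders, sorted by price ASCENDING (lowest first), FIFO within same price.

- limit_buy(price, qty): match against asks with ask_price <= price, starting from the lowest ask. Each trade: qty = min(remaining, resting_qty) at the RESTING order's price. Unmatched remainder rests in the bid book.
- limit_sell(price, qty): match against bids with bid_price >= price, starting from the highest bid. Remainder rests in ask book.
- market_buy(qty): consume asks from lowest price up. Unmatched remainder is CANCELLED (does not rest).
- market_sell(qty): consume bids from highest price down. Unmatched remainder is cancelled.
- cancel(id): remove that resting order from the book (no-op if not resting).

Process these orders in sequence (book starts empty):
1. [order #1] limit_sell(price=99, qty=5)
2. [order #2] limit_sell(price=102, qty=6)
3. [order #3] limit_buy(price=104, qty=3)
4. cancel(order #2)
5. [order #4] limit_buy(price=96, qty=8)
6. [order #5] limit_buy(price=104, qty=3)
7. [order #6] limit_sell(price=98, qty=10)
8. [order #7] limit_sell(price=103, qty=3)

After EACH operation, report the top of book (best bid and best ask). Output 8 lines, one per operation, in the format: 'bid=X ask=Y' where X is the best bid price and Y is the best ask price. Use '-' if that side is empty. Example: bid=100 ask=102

After op 1 [order #1] limit_sell(price=99, qty=5): fills=none; bids=[-] asks=[#1:5@99]
After op 2 [order #2] limit_sell(price=102, qty=6): fills=none; bids=[-] asks=[#1:5@99 #2:6@102]
After op 3 [order #3] limit_buy(price=104, qty=3): fills=#3x#1:3@99; bids=[-] asks=[#1:2@99 #2:6@102]
After op 4 cancel(order #2): fills=none; bids=[-] asks=[#1:2@99]
After op 5 [order #4] limit_buy(price=96, qty=8): fills=none; bids=[#4:8@96] asks=[#1:2@99]
After op 6 [order #5] limit_buy(price=104, qty=3): fills=#5x#1:2@99; bids=[#5:1@104 #4:8@96] asks=[-]
After op 7 [order #6] limit_sell(price=98, qty=10): fills=#5x#6:1@104; bids=[#4:8@96] asks=[#6:9@98]
After op 8 [order #7] limit_sell(price=103, qty=3): fills=none; bids=[#4:8@96] asks=[#6:9@98 #7:3@103]

Answer: bid=- ask=99
bid=- ask=99
bid=- ask=99
bid=- ask=99
bid=96 ask=99
bid=104 ask=-
bid=96 ask=98
bid=96 ask=98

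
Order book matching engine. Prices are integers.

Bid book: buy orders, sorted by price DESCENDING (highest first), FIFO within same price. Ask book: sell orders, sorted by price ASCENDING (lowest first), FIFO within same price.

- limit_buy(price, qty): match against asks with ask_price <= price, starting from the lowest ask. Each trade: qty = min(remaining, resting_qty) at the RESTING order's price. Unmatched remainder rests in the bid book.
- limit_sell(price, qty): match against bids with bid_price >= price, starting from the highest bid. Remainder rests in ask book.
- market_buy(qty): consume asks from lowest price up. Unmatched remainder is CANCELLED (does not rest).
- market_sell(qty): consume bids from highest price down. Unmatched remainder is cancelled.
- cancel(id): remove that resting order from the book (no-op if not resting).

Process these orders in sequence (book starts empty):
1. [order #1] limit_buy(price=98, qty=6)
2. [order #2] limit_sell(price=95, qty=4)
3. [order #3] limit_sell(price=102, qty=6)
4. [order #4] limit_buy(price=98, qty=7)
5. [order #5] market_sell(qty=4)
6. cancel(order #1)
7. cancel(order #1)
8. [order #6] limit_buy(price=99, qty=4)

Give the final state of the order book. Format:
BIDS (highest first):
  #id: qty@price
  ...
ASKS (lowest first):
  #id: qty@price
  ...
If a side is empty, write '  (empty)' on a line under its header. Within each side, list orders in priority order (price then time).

Answer: BIDS (highest first):
  #6: 4@99
  #4: 5@98
ASKS (lowest first):
  #3: 6@102

Derivation:
After op 1 [order #1] limit_buy(price=98, qty=6): fills=none; bids=[#1:6@98] asks=[-]
After op 2 [order #2] limit_sell(price=95, qty=4): fills=#1x#2:4@98; bids=[#1:2@98] asks=[-]
After op 3 [order #3] limit_sell(price=102, qty=6): fills=none; bids=[#1:2@98] asks=[#3:6@102]
After op 4 [order #4] limit_buy(price=98, qty=7): fills=none; bids=[#1:2@98 #4:7@98] asks=[#3:6@102]
After op 5 [order #5] market_sell(qty=4): fills=#1x#5:2@98 #4x#5:2@98; bids=[#4:5@98] asks=[#3:6@102]
After op 6 cancel(order #1): fills=none; bids=[#4:5@98] asks=[#3:6@102]
After op 7 cancel(order #1): fills=none; bids=[#4:5@98] asks=[#3:6@102]
After op 8 [order #6] limit_buy(price=99, qty=4): fills=none; bids=[#6:4@99 #4:5@98] asks=[#3:6@102]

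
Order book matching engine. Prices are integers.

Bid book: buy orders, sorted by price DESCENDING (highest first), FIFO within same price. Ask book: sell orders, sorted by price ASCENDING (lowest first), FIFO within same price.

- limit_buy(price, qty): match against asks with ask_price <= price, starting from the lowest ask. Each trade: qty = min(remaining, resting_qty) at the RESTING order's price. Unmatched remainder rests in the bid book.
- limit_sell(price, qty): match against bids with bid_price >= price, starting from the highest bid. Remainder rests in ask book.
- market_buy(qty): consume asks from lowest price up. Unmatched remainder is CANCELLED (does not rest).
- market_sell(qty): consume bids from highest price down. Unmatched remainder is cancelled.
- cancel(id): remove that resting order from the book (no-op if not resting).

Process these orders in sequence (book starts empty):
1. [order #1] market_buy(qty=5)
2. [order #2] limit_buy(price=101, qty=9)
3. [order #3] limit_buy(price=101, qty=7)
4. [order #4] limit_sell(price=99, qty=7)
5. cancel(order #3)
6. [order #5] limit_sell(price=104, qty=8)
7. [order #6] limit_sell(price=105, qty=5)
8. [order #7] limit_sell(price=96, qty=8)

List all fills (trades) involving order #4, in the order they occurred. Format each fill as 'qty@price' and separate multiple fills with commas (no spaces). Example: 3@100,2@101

Answer: 7@101

Derivation:
After op 1 [order #1] market_buy(qty=5): fills=none; bids=[-] asks=[-]
After op 2 [order #2] limit_buy(price=101, qty=9): fills=none; bids=[#2:9@101] asks=[-]
After op 3 [order #3] limit_buy(price=101, qty=7): fills=none; bids=[#2:9@101 #3:7@101] asks=[-]
After op 4 [order #4] limit_sell(price=99, qty=7): fills=#2x#4:7@101; bids=[#2:2@101 #3:7@101] asks=[-]
After op 5 cancel(order #3): fills=none; bids=[#2:2@101] asks=[-]
After op 6 [order #5] limit_sell(price=104, qty=8): fills=none; bids=[#2:2@101] asks=[#5:8@104]
After op 7 [order #6] limit_sell(price=105, qty=5): fills=none; bids=[#2:2@101] asks=[#5:8@104 #6:5@105]
After op 8 [order #7] limit_sell(price=96, qty=8): fills=#2x#7:2@101; bids=[-] asks=[#7:6@96 #5:8@104 #6:5@105]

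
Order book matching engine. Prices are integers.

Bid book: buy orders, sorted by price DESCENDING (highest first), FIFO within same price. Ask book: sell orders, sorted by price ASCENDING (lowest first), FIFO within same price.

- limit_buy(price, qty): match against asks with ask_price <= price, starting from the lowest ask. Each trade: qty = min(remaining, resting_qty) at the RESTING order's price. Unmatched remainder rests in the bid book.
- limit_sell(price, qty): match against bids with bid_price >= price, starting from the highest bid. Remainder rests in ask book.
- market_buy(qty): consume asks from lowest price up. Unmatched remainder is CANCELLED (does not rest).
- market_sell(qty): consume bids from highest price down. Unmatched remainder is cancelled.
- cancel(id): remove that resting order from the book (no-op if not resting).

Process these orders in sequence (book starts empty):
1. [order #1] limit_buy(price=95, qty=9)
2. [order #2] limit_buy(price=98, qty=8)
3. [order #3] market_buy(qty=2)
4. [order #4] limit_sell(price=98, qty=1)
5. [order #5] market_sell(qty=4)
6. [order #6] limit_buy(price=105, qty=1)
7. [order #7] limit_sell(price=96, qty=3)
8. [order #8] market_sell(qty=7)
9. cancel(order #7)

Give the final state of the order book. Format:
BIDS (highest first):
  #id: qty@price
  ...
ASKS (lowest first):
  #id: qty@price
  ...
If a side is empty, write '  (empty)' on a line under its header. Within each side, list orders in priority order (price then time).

After op 1 [order #1] limit_buy(price=95, qty=9): fills=none; bids=[#1:9@95] asks=[-]
After op 2 [order #2] limit_buy(price=98, qty=8): fills=none; bids=[#2:8@98 #1:9@95] asks=[-]
After op 3 [order #3] market_buy(qty=2): fills=none; bids=[#2:8@98 #1:9@95] asks=[-]
After op 4 [order #4] limit_sell(price=98, qty=1): fills=#2x#4:1@98; bids=[#2:7@98 #1:9@95] asks=[-]
After op 5 [order #5] market_sell(qty=4): fills=#2x#5:4@98; bids=[#2:3@98 #1:9@95] asks=[-]
After op 6 [order #6] limit_buy(price=105, qty=1): fills=none; bids=[#6:1@105 #2:3@98 #1:9@95] asks=[-]
After op 7 [order #7] limit_sell(price=96, qty=3): fills=#6x#7:1@105 #2x#7:2@98; bids=[#2:1@98 #1:9@95] asks=[-]
After op 8 [order #8] market_sell(qty=7): fills=#2x#8:1@98 #1x#8:6@95; bids=[#1:3@95] asks=[-]
After op 9 cancel(order #7): fills=none; bids=[#1:3@95] asks=[-]

Answer: BIDS (highest first):
  #1: 3@95
ASKS (lowest first):
  (empty)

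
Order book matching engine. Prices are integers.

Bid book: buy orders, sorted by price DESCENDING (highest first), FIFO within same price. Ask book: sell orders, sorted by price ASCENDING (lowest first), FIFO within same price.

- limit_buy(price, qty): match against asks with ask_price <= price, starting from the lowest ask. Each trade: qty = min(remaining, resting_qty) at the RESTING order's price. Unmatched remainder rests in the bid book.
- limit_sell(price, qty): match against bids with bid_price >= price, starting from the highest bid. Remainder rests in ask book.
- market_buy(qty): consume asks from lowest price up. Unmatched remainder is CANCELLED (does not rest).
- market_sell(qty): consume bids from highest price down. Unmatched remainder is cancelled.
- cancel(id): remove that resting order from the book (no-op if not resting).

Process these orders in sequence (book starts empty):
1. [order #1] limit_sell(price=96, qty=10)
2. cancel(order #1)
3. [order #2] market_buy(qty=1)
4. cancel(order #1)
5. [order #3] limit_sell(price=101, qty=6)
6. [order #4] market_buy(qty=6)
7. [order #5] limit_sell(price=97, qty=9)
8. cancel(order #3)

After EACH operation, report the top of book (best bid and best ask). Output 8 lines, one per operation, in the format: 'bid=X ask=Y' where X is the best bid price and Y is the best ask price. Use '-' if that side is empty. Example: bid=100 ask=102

After op 1 [order #1] limit_sell(price=96, qty=10): fills=none; bids=[-] asks=[#1:10@96]
After op 2 cancel(order #1): fills=none; bids=[-] asks=[-]
After op 3 [order #2] market_buy(qty=1): fills=none; bids=[-] asks=[-]
After op 4 cancel(order #1): fills=none; bids=[-] asks=[-]
After op 5 [order #3] limit_sell(price=101, qty=6): fills=none; bids=[-] asks=[#3:6@101]
After op 6 [order #4] market_buy(qty=6): fills=#4x#3:6@101; bids=[-] asks=[-]
After op 7 [order #5] limit_sell(price=97, qty=9): fills=none; bids=[-] asks=[#5:9@97]
After op 8 cancel(order #3): fills=none; bids=[-] asks=[#5:9@97]

Answer: bid=- ask=96
bid=- ask=-
bid=- ask=-
bid=- ask=-
bid=- ask=101
bid=- ask=-
bid=- ask=97
bid=- ask=97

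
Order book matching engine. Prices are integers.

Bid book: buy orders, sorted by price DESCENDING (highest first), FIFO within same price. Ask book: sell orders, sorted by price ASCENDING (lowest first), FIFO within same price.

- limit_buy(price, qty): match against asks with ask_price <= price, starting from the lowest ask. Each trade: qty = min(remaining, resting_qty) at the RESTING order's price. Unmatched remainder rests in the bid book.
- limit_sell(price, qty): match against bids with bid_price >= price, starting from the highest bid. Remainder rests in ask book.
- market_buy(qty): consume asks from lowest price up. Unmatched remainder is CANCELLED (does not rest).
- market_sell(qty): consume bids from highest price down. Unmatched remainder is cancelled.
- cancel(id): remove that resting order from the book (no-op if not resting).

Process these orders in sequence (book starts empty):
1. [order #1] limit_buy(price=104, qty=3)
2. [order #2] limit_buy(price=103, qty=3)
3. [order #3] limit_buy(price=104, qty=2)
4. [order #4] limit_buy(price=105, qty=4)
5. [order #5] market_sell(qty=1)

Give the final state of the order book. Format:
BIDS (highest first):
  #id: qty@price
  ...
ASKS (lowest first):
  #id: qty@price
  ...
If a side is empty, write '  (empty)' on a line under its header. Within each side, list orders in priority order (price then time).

After op 1 [order #1] limit_buy(price=104, qty=3): fills=none; bids=[#1:3@104] asks=[-]
After op 2 [order #2] limit_buy(price=103, qty=3): fills=none; bids=[#1:3@104 #2:3@103] asks=[-]
After op 3 [order #3] limit_buy(price=104, qty=2): fills=none; bids=[#1:3@104 #3:2@104 #2:3@103] asks=[-]
After op 4 [order #4] limit_buy(price=105, qty=4): fills=none; bids=[#4:4@105 #1:3@104 #3:2@104 #2:3@103] asks=[-]
After op 5 [order #5] market_sell(qty=1): fills=#4x#5:1@105; bids=[#4:3@105 #1:3@104 #3:2@104 #2:3@103] asks=[-]

Answer: BIDS (highest first):
  #4: 3@105
  #1: 3@104
  #3: 2@104
  #2: 3@103
ASKS (lowest first):
  (empty)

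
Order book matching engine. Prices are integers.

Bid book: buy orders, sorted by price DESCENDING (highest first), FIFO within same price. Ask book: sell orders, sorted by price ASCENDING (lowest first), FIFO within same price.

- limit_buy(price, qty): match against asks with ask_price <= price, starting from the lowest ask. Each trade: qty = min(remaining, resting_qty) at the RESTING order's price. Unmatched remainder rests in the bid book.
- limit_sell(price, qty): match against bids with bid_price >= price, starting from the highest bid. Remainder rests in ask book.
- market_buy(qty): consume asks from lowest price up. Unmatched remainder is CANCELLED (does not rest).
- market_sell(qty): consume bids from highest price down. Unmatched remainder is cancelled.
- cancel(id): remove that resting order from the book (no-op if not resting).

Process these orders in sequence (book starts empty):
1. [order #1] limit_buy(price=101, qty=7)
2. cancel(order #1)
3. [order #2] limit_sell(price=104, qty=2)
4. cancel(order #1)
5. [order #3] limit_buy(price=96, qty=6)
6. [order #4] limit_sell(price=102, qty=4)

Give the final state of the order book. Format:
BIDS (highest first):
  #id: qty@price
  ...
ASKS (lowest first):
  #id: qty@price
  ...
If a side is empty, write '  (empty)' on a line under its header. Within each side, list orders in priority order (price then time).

After op 1 [order #1] limit_buy(price=101, qty=7): fills=none; bids=[#1:7@101] asks=[-]
After op 2 cancel(order #1): fills=none; bids=[-] asks=[-]
After op 3 [order #2] limit_sell(price=104, qty=2): fills=none; bids=[-] asks=[#2:2@104]
After op 4 cancel(order #1): fills=none; bids=[-] asks=[#2:2@104]
After op 5 [order #3] limit_buy(price=96, qty=6): fills=none; bids=[#3:6@96] asks=[#2:2@104]
After op 6 [order #4] limit_sell(price=102, qty=4): fills=none; bids=[#3:6@96] asks=[#4:4@102 #2:2@104]

Answer: BIDS (highest first):
  #3: 6@96
ASKS (lowest first):
  #4: 4@102
  #2: 2@104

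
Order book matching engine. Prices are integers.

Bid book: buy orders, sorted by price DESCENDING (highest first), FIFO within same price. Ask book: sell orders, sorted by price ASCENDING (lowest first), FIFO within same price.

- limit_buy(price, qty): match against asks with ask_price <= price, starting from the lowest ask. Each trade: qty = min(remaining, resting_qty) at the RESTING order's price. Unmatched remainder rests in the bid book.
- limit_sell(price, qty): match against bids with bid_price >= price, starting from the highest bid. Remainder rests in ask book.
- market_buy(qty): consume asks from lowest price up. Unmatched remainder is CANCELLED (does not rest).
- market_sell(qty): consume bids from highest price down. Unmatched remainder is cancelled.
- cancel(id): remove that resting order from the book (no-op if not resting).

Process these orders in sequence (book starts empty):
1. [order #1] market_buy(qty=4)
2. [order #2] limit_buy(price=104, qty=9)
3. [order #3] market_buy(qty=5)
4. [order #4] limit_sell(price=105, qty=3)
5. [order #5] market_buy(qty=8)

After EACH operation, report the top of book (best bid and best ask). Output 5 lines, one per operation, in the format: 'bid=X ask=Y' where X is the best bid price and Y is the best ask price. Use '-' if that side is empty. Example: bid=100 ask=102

After op 1 [order #1] market_buy(qty=4): fills=none; bids=[-] asks=[-]
After op 2 [order #2] limit_buy(price=104, qty=9): fills=none; bids=[#2:9@104] asks=[-]
After op 3 [order #3] market_buy(qty=5): fills=none; bids=[#2:9@104] asks=[-]
After op 4 [order #4] limit_sell(price=105, qty=3): fills=none; bids=[#2:9@104] asks=[#4:3@105]
After op 5 [order #5] market_buy(qty=8): fills=#5x#4:3@105; bids=[#2:9@104] asks=[-]

Answer: bid=- ask=-
bid=104 ask=-
bid=104 ask=-
bid=104 ask=105
bid=104 ask=-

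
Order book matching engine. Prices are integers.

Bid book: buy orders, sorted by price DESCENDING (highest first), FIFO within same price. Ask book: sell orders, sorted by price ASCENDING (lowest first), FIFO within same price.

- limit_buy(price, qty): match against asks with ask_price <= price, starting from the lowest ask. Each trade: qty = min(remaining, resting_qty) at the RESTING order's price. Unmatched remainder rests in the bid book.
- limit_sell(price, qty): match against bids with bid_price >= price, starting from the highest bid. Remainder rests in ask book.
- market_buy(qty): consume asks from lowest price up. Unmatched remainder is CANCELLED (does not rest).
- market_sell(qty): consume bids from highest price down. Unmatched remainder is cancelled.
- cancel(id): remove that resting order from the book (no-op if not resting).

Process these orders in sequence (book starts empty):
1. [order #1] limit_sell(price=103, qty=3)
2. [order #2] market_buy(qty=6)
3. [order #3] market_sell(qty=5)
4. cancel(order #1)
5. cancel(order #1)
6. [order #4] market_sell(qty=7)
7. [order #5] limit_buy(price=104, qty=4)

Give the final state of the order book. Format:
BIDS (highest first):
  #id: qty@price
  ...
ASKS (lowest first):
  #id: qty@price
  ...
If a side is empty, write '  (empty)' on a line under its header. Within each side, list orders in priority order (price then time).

After op 1 [order #1] limit_sell(price=103, qty=3): fills=none; bids=[-] asks=[#1:3@103]
After op 2 [order #2] market_buy(qty=6): fills=#2x#1:3@103; bids=[-] asks=[-]
After op 3 [order #3] market_sell(qty=5): fills=none; bids=[-] asks=[-]
After op 4 cancel(order #1): fills=none; bids=[-] asks=[-]
After op 5 cancel(order #1): fills=none; bids=[-] asks=[-]
After op 6 [order #4] market_sell(qty=7): fills=none; bids=[-] asks=[-]
After op 7 [order #5] limit_buy(price=104, qty=4): fills=none; bids=[#5:4@104] asks=[-]

Answer: BIDS (highest first):
  #5: 4@104
ASKS (lowest first):
  (empty)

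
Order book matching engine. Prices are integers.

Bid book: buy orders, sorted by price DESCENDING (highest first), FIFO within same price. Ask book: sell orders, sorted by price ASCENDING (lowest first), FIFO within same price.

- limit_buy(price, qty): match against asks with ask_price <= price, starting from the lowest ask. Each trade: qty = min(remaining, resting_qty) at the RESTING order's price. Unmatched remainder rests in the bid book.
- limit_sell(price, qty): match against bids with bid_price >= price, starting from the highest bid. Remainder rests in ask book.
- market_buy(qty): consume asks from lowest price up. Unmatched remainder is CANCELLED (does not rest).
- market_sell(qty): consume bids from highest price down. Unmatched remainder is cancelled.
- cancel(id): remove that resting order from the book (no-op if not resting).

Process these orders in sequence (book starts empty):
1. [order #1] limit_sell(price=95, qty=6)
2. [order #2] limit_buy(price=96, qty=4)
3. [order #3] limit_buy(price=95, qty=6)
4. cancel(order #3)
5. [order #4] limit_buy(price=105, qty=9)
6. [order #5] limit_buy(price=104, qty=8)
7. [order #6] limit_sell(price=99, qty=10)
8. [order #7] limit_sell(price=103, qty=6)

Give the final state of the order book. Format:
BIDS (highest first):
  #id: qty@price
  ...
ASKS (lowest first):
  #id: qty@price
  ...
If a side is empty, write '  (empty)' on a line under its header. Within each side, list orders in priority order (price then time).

After op 1 [order #1] limit_sell(price=95, qty=6): fills=none; bids=[-] asks=[#1:6@95]
After op 2 [order #2] limit_buy(price=96, qty=4): fills=#2x#1:4@95; bids=[-] asks=[#1:2@95]
After op 3 [order #3] limit_buy(price=95, qty=6): fills=#3x#1:2@95; bids=[#3:4@95] asks=[-]
After op 4 cancel(order #3): fills=none; bids=[-] asks=[-]
After op 5 [order #4] limit_buy(price=105, qty=9): fills=none; bids=[#4:9@105] asks=[-]
After op 6 [order #5] limit_buy(price=104, qty=8): fills=none; bids=[#4:9@105 #5:8@104] asks=[-]
After op 7 [order #6] limit_sell(price=99, qty=10): fills=#4x#6:9@105 #5x#6:1@104; bids=[#5:7@104] asks=[-]
After op 8 [order #7] limit_sell(price=103, qty=6): fills=#5x#7:6@104; bids=[#5:1@104] asks=[-]

Answer: BIDS (highest first):
  #5: 1@104
ASKS (lowest first):
  (empty)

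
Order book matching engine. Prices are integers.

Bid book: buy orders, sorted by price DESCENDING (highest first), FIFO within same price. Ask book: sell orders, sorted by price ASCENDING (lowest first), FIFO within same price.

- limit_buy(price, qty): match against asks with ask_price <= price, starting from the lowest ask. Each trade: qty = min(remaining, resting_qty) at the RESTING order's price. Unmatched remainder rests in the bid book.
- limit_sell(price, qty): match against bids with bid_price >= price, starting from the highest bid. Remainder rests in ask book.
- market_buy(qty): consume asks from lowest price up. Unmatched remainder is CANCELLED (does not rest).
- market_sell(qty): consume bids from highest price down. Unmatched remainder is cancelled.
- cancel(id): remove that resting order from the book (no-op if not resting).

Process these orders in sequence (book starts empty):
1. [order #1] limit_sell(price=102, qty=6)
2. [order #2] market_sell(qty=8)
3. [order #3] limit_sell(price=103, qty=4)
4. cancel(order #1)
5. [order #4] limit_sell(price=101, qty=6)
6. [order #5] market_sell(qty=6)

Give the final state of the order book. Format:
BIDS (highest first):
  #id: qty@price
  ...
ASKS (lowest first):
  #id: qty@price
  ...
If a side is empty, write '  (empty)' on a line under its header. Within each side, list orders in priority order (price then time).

After op 1 [order #1] limit_sell(price=102, qty=6): fills=none; bids=[-] asks=[#1:6@102]
After op 2 [order #2] market_sell(qty=8): fills=none; bids=[-] asks=[#1:6@102]
After op 3 [order #3] limit_sell(price=103, qty=4): fills=none; bids=[-] asks=[#1:6@102 #3:4@103]
After op 4 cancel(order #1): fills=none; bids=[-] asks=[#3:4@103]
After op 5 [order #4] limit_sell(price=101, qty=6): fills=none; bids=[-] asks=[#4:6@101 #3:4@103]
After op 6 [order #5] market_sell(qty=6): fills=none; bids=[-] asks=[#4:6@101 #3:4@103]

Answer: BIDS (highest first):
  (empty)
ASKS (lowest first):
  #4: 6@101
  #3: 4@103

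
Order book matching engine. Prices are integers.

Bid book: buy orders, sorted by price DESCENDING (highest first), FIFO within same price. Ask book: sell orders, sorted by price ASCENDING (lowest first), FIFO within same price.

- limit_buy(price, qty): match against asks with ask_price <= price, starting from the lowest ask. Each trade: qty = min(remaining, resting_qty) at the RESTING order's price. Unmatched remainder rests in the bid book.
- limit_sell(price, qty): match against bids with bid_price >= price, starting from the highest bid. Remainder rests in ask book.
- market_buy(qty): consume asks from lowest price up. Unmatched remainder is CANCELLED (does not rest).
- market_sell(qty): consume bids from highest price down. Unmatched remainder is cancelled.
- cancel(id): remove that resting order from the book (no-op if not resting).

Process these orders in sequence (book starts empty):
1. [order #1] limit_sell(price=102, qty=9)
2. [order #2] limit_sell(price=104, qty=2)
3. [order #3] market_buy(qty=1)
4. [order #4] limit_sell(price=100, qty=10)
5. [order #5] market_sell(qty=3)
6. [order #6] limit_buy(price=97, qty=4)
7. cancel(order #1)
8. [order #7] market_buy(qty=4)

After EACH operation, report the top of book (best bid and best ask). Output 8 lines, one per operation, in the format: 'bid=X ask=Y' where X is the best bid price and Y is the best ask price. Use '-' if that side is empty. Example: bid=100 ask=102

After op 1 [order #1] limit_sell(price=102, qty=9): fills=none; bids=[-] asks=[#1:9@102]
After op 2 [order #2] limit_sell(price=104, qty=2): fills=none; bids=[-] asks=[#1:9@102 #2:2@104]
After op 3 [order #3] market_buy(qty=1): fills=#3x#1:1@102; bids=[-] asks=[#1:8@102 #2:2@104]
After op 4 [order #4] limit_sell(price=100, qty=10): fills=none; bids=[-] asks=[#4:10@100 #1:8@102 #2:2@104]
After op 5 [order #5] market_sell(qty=3): fills=none; bids=[-] asks=[#4:10@100 #1:8@102 #2:2@104]
After op 6 [order #6] limit_buy(price=97, qty=4): fills=none; bids=[#6:4@97] asks=[#4:10@100 #1:8@102 #2:2@104]
After op 7 cancel(order #1): fills=none; bids=[#6:4@97] asks=[#4:10@100 #2:2@104]
After op 8 [order #7] market_buy(qty=4): fills=#7x#4:4@100; bids=[#6:4@97] asks=[#4:6@100 #2:2@104]

Answer: bid=- ask=102
bid=- ask=102
bid=- ask=102
bid=- ask=100
bid=- ask=100
bid=97 ask=100
bid=97 ask=100
bid=97 ask=100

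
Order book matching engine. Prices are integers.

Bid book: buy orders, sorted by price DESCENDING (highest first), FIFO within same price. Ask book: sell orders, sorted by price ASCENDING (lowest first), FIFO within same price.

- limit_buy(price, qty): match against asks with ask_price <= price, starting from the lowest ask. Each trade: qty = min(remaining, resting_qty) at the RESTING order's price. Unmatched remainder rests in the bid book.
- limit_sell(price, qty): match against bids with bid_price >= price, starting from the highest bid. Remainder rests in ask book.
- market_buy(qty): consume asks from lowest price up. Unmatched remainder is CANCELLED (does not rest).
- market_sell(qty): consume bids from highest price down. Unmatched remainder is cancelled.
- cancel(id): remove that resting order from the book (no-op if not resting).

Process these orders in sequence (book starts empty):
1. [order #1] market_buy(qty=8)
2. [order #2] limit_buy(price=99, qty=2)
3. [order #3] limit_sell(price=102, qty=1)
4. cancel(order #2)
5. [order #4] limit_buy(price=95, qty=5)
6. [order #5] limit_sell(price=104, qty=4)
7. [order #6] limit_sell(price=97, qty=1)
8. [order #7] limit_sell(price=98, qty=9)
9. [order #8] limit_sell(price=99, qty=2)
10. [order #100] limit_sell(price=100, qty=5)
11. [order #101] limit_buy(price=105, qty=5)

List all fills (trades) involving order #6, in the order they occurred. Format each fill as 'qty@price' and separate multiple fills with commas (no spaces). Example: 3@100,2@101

After op 1 [order #1] market_buy(qty=8): fills=none; bids=[-] asks=[-]
After op 2 [order #2] limit_buy(price=99, qty=2): fills=none; bids=[#2:2@99] asks=[-]
After op 3 [order #3] limit_sell(price=102, qty=1): fills=none; bids=[#2:2@99] asks=[#3:1@102]
After op 4 cancel(order #2): fills=none; bids=[-] asks=[#3:1@102]
After op 5 [order #4] limit_buy(price=95, qty=5): fills=none; bids=[#4:5@95] asks=[#3:1@102]
After op 6 [order #5] limit_sell(price=104, qty=4): fills=none; bids=[#4:5@95] asks=[#3:1@102 #5:4@104]
After op 7 [order #6] limit_sell(price=97, qty=1): fills=none; bids=[#4:5@95] asks=[#6:1@97 #3:1@102 #5:4@104]
After op 8 [order #7] limit_sell(price=98, qty=9): fills=none; bids=[#4:5@95] asks=[#6:1@97 #7:9@98 #3:1@102 #5:4@104]
After op 9 [order #8] limit_sell(price=99, qty=2): fills=none; bids=[#4:5@95] asks=[#6:1@97 #7:9@98 #8:2@99 #3:1@102 #5:4@104]
After op 10 [order #100] limit_sell(price=100, qty=5): fills=none; bids=[#4:5@95] asks=[#6:1@97 #7:9@98 #8:2@99 #100:5@100 #3:1@102 #5:4@104]
After op 11 [order #101] limit_buy(price=105, qty=5): fills=#101x#6:1@97 #101x#7:4@98; bids=[#4:5@95] asks=[#7:5@98 #8:2@99 #100:5@100 #3:1@102 #5:4@104]

Answer: 1@97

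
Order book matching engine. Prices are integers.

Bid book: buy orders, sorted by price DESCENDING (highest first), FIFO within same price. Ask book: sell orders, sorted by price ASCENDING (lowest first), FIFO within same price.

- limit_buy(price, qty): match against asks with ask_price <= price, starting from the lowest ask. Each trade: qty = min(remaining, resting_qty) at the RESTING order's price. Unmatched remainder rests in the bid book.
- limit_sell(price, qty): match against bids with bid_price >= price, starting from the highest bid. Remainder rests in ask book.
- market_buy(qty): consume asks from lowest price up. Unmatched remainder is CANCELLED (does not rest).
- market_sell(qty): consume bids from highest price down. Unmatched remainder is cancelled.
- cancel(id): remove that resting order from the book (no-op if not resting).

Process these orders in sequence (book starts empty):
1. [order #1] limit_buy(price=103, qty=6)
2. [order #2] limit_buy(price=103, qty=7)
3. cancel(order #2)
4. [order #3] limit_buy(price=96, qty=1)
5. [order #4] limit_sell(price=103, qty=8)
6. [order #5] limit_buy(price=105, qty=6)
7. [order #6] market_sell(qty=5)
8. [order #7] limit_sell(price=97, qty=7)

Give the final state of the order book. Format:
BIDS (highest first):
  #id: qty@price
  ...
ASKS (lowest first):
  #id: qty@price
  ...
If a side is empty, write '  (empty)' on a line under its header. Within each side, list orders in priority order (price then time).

After op 1 [order #1] limit_buy(price=103, qty=6): fills=none; bids=[#1:6@103] asks=[-]
After op 2 [order #2] limit_buy(price=103, qty=7): fills=none; bids=[#1:6@103 #2:7@103] asks=[-]
After op 3 cancel(order #2): fills=none; bids=[#1:6@103] asks=[-]
After op 4 [order #3] limit_buy(price=96, qty=1): fills=none; bids=[#1:6@103 #3:1@96] asks=[-]
After op 5 [order #4] limit_sell(price=103, qty=8): fills=#1x#4:6@103; bids=[#3:1@96] asks=[#4:2@103]
After op 6 [order #5] limit_buy(price=105, qty=6): fills=#5x#4:2@103; bids=[#5:4@105 #3:1@96] asks=[-]
After op 7 [order #6] market_sell(qty=5): fills=#5x#6:4@105 #3x#6:1@96; bids=[-] asks=[-]
After op 8 [order #7] limit_sell(price=97, qty=7): fills=none; bids=[-] asks=[#7:7@97]

Answer: BIDS (highest first):
  (empty)
ASKS (lowest first):
  #7: 7@97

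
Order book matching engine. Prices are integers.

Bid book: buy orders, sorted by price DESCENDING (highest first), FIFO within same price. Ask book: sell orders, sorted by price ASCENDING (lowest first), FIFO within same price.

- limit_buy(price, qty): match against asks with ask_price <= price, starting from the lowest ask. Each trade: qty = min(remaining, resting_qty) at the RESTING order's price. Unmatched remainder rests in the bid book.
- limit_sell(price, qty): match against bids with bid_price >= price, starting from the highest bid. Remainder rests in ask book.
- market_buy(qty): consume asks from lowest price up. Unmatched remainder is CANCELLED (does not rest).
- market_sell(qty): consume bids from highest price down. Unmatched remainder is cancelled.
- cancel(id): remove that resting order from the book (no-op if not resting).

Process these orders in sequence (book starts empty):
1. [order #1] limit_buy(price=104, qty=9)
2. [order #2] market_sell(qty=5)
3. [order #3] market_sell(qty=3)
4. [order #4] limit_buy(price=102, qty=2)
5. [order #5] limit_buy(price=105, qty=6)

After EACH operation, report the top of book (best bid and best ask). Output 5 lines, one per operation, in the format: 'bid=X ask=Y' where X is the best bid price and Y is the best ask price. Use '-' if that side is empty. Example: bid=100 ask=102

Answer: bid=104 ask=-
bid=104 ask=-
bid=104 ask=-
bid=104 ask=-
bid=105 ask=-

Derivation:
After op 1 [order #1] limit_buy(price=104, qty=9): fills=none; bids=[#1:9@104] asks=[-]
After op 2 [order #2] market_sell(qty=5): fills=#1x#2:5@104; bids=[#1:4@104] asks=[-]
After op 3 [order #3] market_sell(qty=3): fills=#1x#3:3@104; bids=[#1:1@104] asks=[-]
After op 4 [order #4] limit_buy(price=102, qty=2): fills=none; bids=[#1:1@104 #4:2@102] asks=[-]
After op 5 [order #5] limit_buy(price=105, qty=6): fills=none; bids=[#5:6@105 #1:1@104 #4:2@102] asks=[-]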